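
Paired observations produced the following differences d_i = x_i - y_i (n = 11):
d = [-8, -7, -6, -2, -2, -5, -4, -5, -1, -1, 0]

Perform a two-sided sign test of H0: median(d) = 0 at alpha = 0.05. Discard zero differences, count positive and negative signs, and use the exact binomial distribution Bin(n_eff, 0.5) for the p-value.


Step 1: Discard zero differences. Original n = 11; n_eff = number of nonzero differences = 10.
Nonzero differences (with sign): -8, -7, -6, -2, -2, -5, -4, -5, -1, -1
Step 2: Count signs: positive = 0, negative = 10.
Step 3: Under H0: P(positive) = 0.5, so the number of positives S ~ Bin(10, 0.5).
Step 4: Two-sided exact p-value = sum of Bin(10,0.5) probabilities at or below the observed probability = 0.001953.
Step 5: alpha = 0.05. reject H0.

n_eff = 10, pos = 0, neg = 10, p = 0.001953, reject H0.


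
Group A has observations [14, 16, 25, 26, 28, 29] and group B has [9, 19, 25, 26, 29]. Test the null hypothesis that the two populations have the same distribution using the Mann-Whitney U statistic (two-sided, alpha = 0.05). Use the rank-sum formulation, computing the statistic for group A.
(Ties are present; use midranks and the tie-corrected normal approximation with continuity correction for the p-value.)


Step 1: Combine and sort all 11 observations; assign midranks.
sorted (value, group): (9,Y), (14,X), (16,X), (19,Y), (25,X), (25,Y), (26,X), (26,Y), (28,X), (29,X), (29,Y)
ranks: 9->1, 14->2, 16->3, 19->4, 25->5.5, 25->5.5, 26->7.5, 26->7.5, 28->9, 29->10.5, 29->10.5
Step 2: Rank sum for X: R1 = 2 + 3 + 5.5 + 7.5 + 9 + 10.5 = 37.5.
Step 3: U_X = R1 - n1(n1+1)/2 = 37.5 - 6*7/2 = 37.5 - 21 = 16.5.
       U_Y = n1*n2 - U_X = 30 - 16.5 = 13.5.
Step 4: Ties are present, so use the tie-corrected normal approximation (with continuity correction) for the p-value.
Step 5: p-value = 0.854145; compare to alpha = 0.05. fail to reject H0.

U_X = 16.5, p = 0.854145, fail to reject H0 at alpha = 0.05.


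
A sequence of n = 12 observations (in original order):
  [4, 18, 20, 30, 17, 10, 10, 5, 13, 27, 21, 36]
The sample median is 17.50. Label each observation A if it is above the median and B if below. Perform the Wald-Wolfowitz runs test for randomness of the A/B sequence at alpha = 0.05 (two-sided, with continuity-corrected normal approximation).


Step 1: Compute median = 17.50; label A = above, B = below.
Labels in order: BAAABBBBBAAA  (n_A = 6, n_B = 6)
Step 2: Count runs R = 4.
Step 3: Under H0 (random ordering), E[R] = 2*n_A*n_B/(n_A+n_B) + 1 = 2*6*6/12 + 1 = 7.0000.
        Var[R] = 2*n_A*n_B*(2*n_A*n_B - n_A - n_B) / ((n_A+n_B)^2 * (n_A+n_B-1)) = 4320/1584 = 2.7273.
        SD[R] = 1.6514.
Step 4: Continuity-corrected z = (R + 0.5 - E[R]) / SD[R] = (4 + 0.5 - 7.0000) / 1.6514 = -1.5138.
Step 5: Two-sided p-value via normal approximation = 2*(1 - Phi(|z|)) = 0.130070.
Step 6: alpha = 0.05. fail to reject H0.

R = 4, z = -1.5138, p = 0.130070, fail to reject H0.


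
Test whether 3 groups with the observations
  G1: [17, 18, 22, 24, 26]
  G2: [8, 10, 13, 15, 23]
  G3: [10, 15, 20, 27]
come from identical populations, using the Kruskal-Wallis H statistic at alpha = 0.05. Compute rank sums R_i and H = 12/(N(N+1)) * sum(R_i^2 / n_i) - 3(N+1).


Step 1: Combine all N = 14 observations and assign midranks.
sorted (value, group, rank): (8,G2,1), (10,G2,2.5), (10,G3,2.5), (13,G2,4), (15,G2,5.5), (15,G3,5.5), (17,G1,7), (18,G1,8), (20,G3,9), (22,G1,10), (23,G2,11), (24,G1,12), (26,G1,13), (27,G3,14)
Step 2: Sum ranks within each group.
R_1 = 50 (n_1 = 5)
R_2 = 24 (n_2 = 5)
R_3 = 31 (n_3 = 4)
Step 3: H = 12/(N(N+1)) * sum(R_i^2/n_i) - 3(N+1)
     = 12/(14*15) * (50^2/5 + 24^2/5 + 31^2/4) - 3*15
     = 0.057143 * 855.45 - 45
     = 3.882857.
Step 4: Ties present; correction factor C = 1 - 12/(14^3 - 14) = 0.995604. Corrected H = 3.882857 / 0.995604 = 3.900000.
Step 5: Under H0, H ~ chi^2(2); p-value = 0.142274.
Step 6: alpha = 0.05. fail to reject H0.

H = 3.9000, df = 2, p = 0.142274, fail to reject H0.


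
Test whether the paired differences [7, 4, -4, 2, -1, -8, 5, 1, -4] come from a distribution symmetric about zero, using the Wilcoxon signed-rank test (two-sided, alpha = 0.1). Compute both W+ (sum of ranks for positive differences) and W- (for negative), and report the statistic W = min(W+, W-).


Step 1: Drop any zero differences (none here) and take |d_i|.
|d| = [7, 4, 4, 2, 1, 8, 5, 1, 4]
Step 2: Midrank |d_i| (ties get averaged ranks).
ranks: |7|->8, |4|->5, |4|->5, |2|->3, |1|->1.5, |8|->9, |5|->7, |1|->1.5, |4|->5
Step 3: Attach original signs; sum ranks with positive sign and with negative sign.
W+ = 8 + 5 + 3 + 7 + 1.5 = 24.5
W- = 5 + 1.5 + 9 + 5 = 20.5
(Check: W+ + W- = 45 should equal n(n+1)/2 = 45.)
Step 4: Test statistic W = min(W+, W-) = 20.5.
Step 5: Ties in |d|, so use the tie-corrected normal approximation.
        E[W] = n(n+1)/4 = 9*10/4 = 22.5.
        Tie groups: |d|=1 (t=2), |d|=4 (t=3); sum(t^3 - t) = 30.
        Var[W] = n(n+1)(2n+1)/24 - sum(t^3-t)/48 = 1710/24 - 30/48 = 70.625.
        z = (W - E[W]) / sqrt(Var[W]) = (20.5 - 22.5) / 8.4039 = -0.2380.
        Two-sided p = 2*Phi(z) = 0.811892.
Step 6: alpha = 0.1. fail to reject H0.

W+ = 24.5, W- = 20.5, W = min = 20.5, p = 0.811892, fail to reject H0.


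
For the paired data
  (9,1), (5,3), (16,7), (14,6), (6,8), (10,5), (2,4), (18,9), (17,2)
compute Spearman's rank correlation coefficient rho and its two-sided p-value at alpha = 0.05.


Step 1: Rank x and y separately (midranks; no ties here).
rank(x): 9->4, 5->2, 16->7, 14->6, 6->3, 10->5, 2->1, 18->9, 17->8
rank(y): 1->1, 3->3, 7->7, 6->6, 8->8, 5->5, 4->4, 9->9, 2->2
Step 2: d_i = R_x(i) - R_y(i); compute d_i^2.
  (4-1)^2=9, (2-3)^2=1, (7-7)^2=0, (6-6)^2=0, (3-8)^2=25, (5-5)^2=0, (1-4)^2=9, (9-9)^2=0, (8-2)^2=36
sum(d^2) = 80.
Step 3: rho = 1 - 6*80 / (9*(9^2 - 1)) = 1 - 480/720 = 0.333333.
Step 4: Under H0, t = rho * sqrt((n-2)/(1-rho^2)) = 0.9354 ~ t(7).
Step 5: Two-sided p-value from the t-distribution with 7 df = 0.380713.
Step 6: alpha = 0.05. fail to reject H0.

rho = 0.3333, p = 0.380713, fail to reject H0 at alpha = 0.05.


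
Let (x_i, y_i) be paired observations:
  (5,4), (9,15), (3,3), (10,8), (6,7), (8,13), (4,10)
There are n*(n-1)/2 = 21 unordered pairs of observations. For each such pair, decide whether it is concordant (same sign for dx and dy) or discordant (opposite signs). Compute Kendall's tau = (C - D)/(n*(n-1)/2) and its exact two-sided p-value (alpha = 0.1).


Step 1: Enumerate the 21 unordered pairs (i,j) with i<j and classify each by sign(x_j-x_i) * sign(y_j-y_i).
  (1,2):dx=+4,dy=+11->C; (1,3):dx=-2,dy=-1->C; (1,4):dx=+5,dy=+4->C; (1,5):dx=+1,dy=+3->C
  (1,6):dx=+3,dy=+9->C; (1,7):dx=-1,dy=+6->D; (2,3):dx=-6,dy=-12->C; (2,4):dx=+1,dy=-7->D
  (2,5):dx=-3,dy=-8->C; (2,6):dx=-1,dy=-2->C; (2,7):dx=-5,dy=-5->C; (3,4):dx=+7,dy=+5->C
  (3,5):dx=+3,dy=+4->C; (3,6):dx=+5,dy=+10->C; (3,7):dx=+1,dy=+7->C; (4,5):dx=-4,dy=-1->C
  (4,6):dx=-2,dy=+5->D; (4,7):dx=-6,dy=+2->D; (5,6):dx=+2,dy=+6->C; (5,7):dx=-2,dy=+3->D
  (6,7):dx=-4,dy=-3->C
Step 2: C = 16, D = 5, total pairs = 21.
Step 3: tau = (C - D)/(n(n-1)/2) = (16 - 5)/21 = 0.523810.
Step 4: Exact two-sided p-value (enumerate n! = 5040 permutations of y under H0): p = 0.136111.
Step 5: alpha = 0.1. fail to reject H0.

tau_b = 0.5238 (C=16, D=5), p = 0.136111, fail to reject H0.


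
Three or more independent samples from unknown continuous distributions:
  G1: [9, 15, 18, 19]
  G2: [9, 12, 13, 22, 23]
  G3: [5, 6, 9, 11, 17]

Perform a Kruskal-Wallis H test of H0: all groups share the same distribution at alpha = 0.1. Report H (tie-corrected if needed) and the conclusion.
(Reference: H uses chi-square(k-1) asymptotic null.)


Step 1: Combine all N = 14 observations and assign midranks.
sorted (value, group, rank): (5,G3,1), (6,G3,2), (9,G1,4), (9,G2,4), (9,G3,4), (11,G3,6), (12,G2,7), (13,G2,8), (15,G1,9), (17,G3,10), (18,G1,11), (19,G1,12), (22,G2,13), (23,G2,14)
Step 2: Sum ranks within each group.
R_1 = 36 (n_1 = 4)
R_2 = 46 (n_2 = 5)
R_3 = 23 (n_3 = 5)
Step 3: H = 12/(N(N+1)) * sum(R_i^2/n_i) - 3(N+1)
     = 12/(14*15) * (36^2/4 + 46^2/5 + 23^2/5) - 3*15
     = 0.057143 * 853 - 45
     = 3.742857.
Step 4: Ties present; correction factor C = 1 - 24/(14^3 - 14) = 0.991209. Corrected H = 3.742857 / 0.991209 = 3.776053.
Step 5: Under H0, H ~ chi^2(2); p-value = 0.151370.
Step 6: alpha = 0.1. fail to reject H0.

H = 3.7761, df = 2, p = 0.151370, fail to reject H0.


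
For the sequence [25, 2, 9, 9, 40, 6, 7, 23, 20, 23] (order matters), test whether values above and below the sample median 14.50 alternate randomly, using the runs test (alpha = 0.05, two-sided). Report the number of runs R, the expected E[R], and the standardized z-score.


Step 1: Compute median = 14.50; label A = above, B = below.
Labels in order: ABBBABBAAA  (n_A = 5, n_B = 5)
Step 2: Count runs R = 5.
Step 3: Under H0 (random ordering), E[R] = 2*n_A*n_B/(n_A+n_B) + 1 = 2*5*5/10 + 1 = 6.0000.
        Var[R] = 2*n_A*n_B*(2*n_A*n_B - n_A - n_B) / ((n_A+n_B)^2 * (n_A+n_B-1)) = 2000/900 = 2.2222.
        SD[R] = 1.4907.
Step 4: Continuity-corrected z = (R + 0.5 - E[R]) / SD[R] = (5 + 0.5 - 6.0000) / 1.4907 = -0.3354.
Step 5: Two-sided p-value via normal approximation = 2*(1 - Phi(|z|)) = 0.737316.
Step 6: alpha = 0.05. fail to reject H0.

R = 5, z = -0.3354, p = 0.737316, fail to reject H0.


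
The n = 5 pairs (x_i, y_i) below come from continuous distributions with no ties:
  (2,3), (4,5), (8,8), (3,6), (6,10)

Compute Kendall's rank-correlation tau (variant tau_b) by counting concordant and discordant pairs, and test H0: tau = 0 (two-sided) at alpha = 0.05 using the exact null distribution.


Step 1: Enumerate the 10 unordered pairs (i,j) with i<j and classify each by sign(x_j-x_i) * sign(y_j-y_i).
  (1,2):dx=+2,dy=+2->C; (1,3):dx=+6,dy=+5->C; (1,4):dx=+1,dy=+3->C; (1,5):dx=+4,dy=+7->C
  (2,3):dx=+4,dy=+3->C; (2,4):dx=-1,dy=+1->D; (2,5):dx=+2,dy=+5->C; (3,4):dx=-5,dy=-2->C
  (3,5):dx=-2,dy=+2->D; (4,5):dx=+3,dy=+4->C
Step 2: C = 8, D = 2, total pairs = 10.
Step 3: tau = (C - D)/(n(n-1)/2) = (8 - 2)/10 = 0.600000.
Step 4: Exact two-sided p-value (enumerate n! = 120 permutations of y under H0): p = 0.233333.
Step 5: alpha = 0.05. fail to reject H0.

tau_b = 0.6000 (C=8, D=2), p = 0.233333, fail to reject H0.


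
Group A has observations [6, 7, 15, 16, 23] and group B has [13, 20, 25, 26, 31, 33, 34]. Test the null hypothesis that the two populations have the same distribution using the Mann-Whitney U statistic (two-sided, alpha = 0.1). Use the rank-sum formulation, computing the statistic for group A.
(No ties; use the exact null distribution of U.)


Step 1: Combine and sort all 12 observations; assign midranks.
sorted (value, group): (6,X), (7,X), (13,Y), (15,X), (16,X), (20,Y), (23,X), (25,Y), (26,Y), (31,Y), (33,Y), (34,Y)
ranks: 6->1, 7->2, 13->3, 15->4, 16->5, 20->6, 23->7, 25->8, 26->9, 31->10, 33->11, 34->12
Step 2: Rank sum for X: R1 = 1 + 2 + 4 + 5 + 7 = 19.
Step 3: U_X = R1 - n1(n1+1)/2 = 19 - 5*6/2 = 19 - 15 = 4.
       U_Y = n1*n2 - U_X = 35 - 4 = 31.
Step 4: No ties, so the exact null distribution of U (based on enumerating the C(12,5) = 792 equally likely rank assignments) gives the two-sided p-value.
Step 5: p-value = 0.030303; compare to alpha = 0.1. reject H0.

U_X = 4, p = 0.030303, reject H0 at alpha = 0.1.


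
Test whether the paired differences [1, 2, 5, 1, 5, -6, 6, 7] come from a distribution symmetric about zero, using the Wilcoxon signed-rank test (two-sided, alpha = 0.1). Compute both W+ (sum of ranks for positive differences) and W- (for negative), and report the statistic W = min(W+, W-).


Step 1: Drop any zero differences (none here) and take |d_i|.
|d| = [1, 2, 5, 1, 5, 6, 6, 7]
Step 2: Midrank |d_i| (ties get averaged ranks).
ranks: |1|->1.5, |2|->3, |5|->4.5, |1|->1.5, |5|->4.5, |6|->6.5, |6|->6.5, |7|->8
Step 3: Attach original signs; sum ranks with positive sign and with negative sign.
W+ = 1.5 + 3 + 4.5 + 1.5 + 4.5 + 6.5 + 8 = 29.5
W- = 6.5 = 6.5
(Check: W+ + W- = 36 should equal n(n+1)/2 = 36.)
Step 4: Test statistic W = min(W+, W-) = 6.5.
Step 5: Ties in |d|, so use the tie-corrected normal approximation.
        E[W] = n(n+1)/4 = 8*9/4 = 18.
        Tie groups: |d|=1 (t=2), |d|=5 (t=2), |d|=6 (t=2); sum(t^3 - t) = 18.
        Var[W] = n(n+1)(2n+1)/24 - sum(t^3-t)/48 = 1224/24 - 18/48 = 50.625.
        z = (W - E[W]) / sqrt(Var[W]) = (6.5 - 18) / 7.1151 = -1.6163.
        Two-sided p = 2*Phi(z) = 0.106035.
Step 6: alpha = 0.1. fail to reject H0.

W+ = 29.5, W- = 6.5, W = min = 6.5, p = 0.106035, fail to reject H0.


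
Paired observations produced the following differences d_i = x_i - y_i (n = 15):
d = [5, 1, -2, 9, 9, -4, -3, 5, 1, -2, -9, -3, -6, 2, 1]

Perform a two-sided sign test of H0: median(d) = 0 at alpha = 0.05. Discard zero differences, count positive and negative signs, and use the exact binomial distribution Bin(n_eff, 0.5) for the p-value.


Step 1: Discard zero differences. Original n = 15; n_eff = number of nonzero differences = 15.
Nonzero differences (with sign): +5, +1, -2, +9, +9, -4, -3, +5, +1, -2, -9, -3, -6, +2, +1
Step 2: Count signs: positive = 8, negative = 7.
Step 3: Under H0: P(positive) = 0.5, so the number of positives S ~ Bin(15, 0.5).
Step 4: Two-sided exact p-value = sum of Bin(15,0.5) probabilities at or below the observed probability = 1.000000.
Step 5: alpha = 0.05. fail to reject H0.

n_eff = 15, pos = 8, neg = 7, p = 1.000000, fail to reject H0.


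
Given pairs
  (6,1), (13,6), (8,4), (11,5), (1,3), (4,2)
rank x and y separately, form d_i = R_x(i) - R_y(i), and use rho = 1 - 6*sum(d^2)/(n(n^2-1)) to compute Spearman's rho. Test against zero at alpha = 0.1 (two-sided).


Step 1: Rank x and y separately (midranks; no ties here).
rank(x): 6->3, 13->6, 8->4, 11->5, 1->1, 4->2
rank(y): 1->1, 6->6, 4->4, 5->5, 3->3, 2->2
Step 2: d_i = R_x(i) - R_y(i); compute d_i^2.
  (3-1)^2=4, (6-6)^2=0, (4-4)^2=0, (5-5)^2=0, (1-3)^2=4, (2-2)^2=0
sum(d^2) = 8.
Step 3: rho = 1 - 6*8 / (6*(6^2 - 1)) = 1 - 48/210 = 0.771429.
Step 4: Under H0, t = rho * sqrt((n-2)/(1-rho^2)) = 2.4247 ~ t(4).
Step 5: Two-sided p-value from the t-distribution with 4 df = 0.072397.
Step 6: alpha = 0.1. reject H0.

rho = 0.7714, p = 0.072397, reject H0 at alpha = 0.1.


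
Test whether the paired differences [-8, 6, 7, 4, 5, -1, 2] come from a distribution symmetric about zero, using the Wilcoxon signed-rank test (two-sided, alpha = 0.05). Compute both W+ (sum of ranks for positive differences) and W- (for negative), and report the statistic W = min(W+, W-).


Step 1: Drop any zero differences (none here) and take |d_i|.
|d| = [8, 6, 7, 4, 5, 1, 2]
Step 2: Midrank |d_i| (ties get averaged ranks).
ranks: |8|->7, |6|->5, |7|->6, |4|->3, |5|->4, |1|->1, |2|->2
Step 3: Attach original signs; sum ranks with positive sign and with negative sign.
W+ = 5 + 6 + 3 + 4 + 2 = 20
W- = 7 + 1 = 8
(Check: W+ + W- = 28 should equal n(n+1)/2 = 28.)
Step 4: Test statistic W = min(W+, W-) = 8.
Step 5: No ties, so the exact null distribution over the 2^7 = 128 sign assignments gives the two-sided p-value = 0.375000.
Step 6: alpha = 0.05. fail to reject H0.

W+ = 20, W- = 8, W = min = 8, p = 0.375000, fail to reject H0.


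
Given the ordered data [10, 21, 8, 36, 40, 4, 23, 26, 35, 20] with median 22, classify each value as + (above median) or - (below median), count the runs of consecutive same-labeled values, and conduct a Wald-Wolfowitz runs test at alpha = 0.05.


Step 1: Compute median = 22; label A = above, B = below.
Labels in order: BBBAABAAAB  (n_A = 5, n_B = 5)
Step 2: Count runs R = 5.
Step 3: Under H0 (random ordering), E[R] = 2*n_A*n_B/(n_A+n_B) + 1 = 2*5*5/10 + 1 = 6.0000.
        Var[R] = 2*n_A*n_B*(2*n_A*n_B - n_A - n_B) / ((n_A+n_B)^2 * (n_A+n_B-1)) = 2000/900 = 2.2222.
        SD[R] = 1.4907.
Step 4: Continuity-corrected z = (R + 0.5 - E[R]) / SD[R] = (5 + 0.5 - 6.0000) / 1.4907 = -0.3354.
Step 5: Two-sided p-value via normal approximation = 2*(1 - Phi(|z|)) = 0.737316.
Step 6: alpha = 0.05. fail to reject H0.

R = 5, z = -0.3354, p = 0.737316, fail to reject H0.


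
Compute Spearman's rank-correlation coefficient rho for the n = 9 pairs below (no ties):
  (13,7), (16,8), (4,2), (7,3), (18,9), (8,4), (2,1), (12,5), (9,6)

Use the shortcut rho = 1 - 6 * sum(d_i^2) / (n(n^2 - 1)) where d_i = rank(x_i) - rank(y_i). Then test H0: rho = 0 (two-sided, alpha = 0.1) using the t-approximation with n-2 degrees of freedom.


Step 1: Rank x and y separately (midranks; no ties here).
rank(x): 13->7, 16->8, 4->2, 7->3, 18->9, 8->4, 2->1, 12->6, 9->5
rank(y): 7->7, 8->8, 2->2, 3->3, 9->9, 4->4, 1->1, 5->5, 6->6
Step 2: d_i = R_x(i) - R_y(i); compute d_i^2.
  (7-7)^2=0, (8-8)^2=0, (2-2)^2=0, (3-3)^2=0, (9-9)^2=0, (4-4)^2=0, (1-1)^2=0, (6-5)^2=1, (5-6)^2=1
sum(d^2) = 2.
Step 3: rho = 1 - 6*2 / (9*(9^2 - 1)) = 1 - 12/720 = 0.983333.
Step 4: Under H0, t = rho * sqrt((n-2)/(1-rho^2)) = 14.3096 ~ t(7).
Step 5: Two-sided p-value from the t-distribution with 7 df = 0.000002.
Step 6: alpha = 0.1. reject H0.

rho = 0.9833, p = 0.000002, reject H0 at alpha = 0.1.


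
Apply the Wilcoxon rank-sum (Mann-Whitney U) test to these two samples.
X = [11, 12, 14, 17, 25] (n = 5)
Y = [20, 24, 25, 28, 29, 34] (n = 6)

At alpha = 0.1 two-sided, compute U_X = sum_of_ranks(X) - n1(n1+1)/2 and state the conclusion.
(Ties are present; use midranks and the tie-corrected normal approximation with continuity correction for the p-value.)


Step 1: Combine and sort all 11 observations; assign midranks.
sorted (value, group): (11,X), (12,X), (14,X), (17,X), (20,Y), (24,Y), (25,X), (25,Y), (28,Y), (29,Y), (34,Y)
ranks: 11->1, 12->2, 14->3, 17->4, 20->5, 24->6, 25->7.5, 25->7.5, 28->9, 29->10, 34->11
Step 2: Rank sum for X: R1 = 1 + 2 + 3 + 4 + 7.5 = 17.5.
Step 3: U_X = R1 - n1(n1+1)/2 = 17.5 - 5*6/2 = 17.5 - 15 = 2.5.
       U_Y = n1*n2 - U_X = 30 - 2.5 = 27.5.
Step 4: Ties are present, so use the tie-corrected normal approximation (with continuity correction) for the p-value.
Step 5: p-value = 0.028100; compare to alpha = 0.1. reject H0.

U_X = 2.5, p = 0.028100, reject H0 at alpha = 0.1.


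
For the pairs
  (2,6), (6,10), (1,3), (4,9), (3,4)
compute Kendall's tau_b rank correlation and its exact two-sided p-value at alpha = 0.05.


Step 1: Enumerate the 10 unordered pairs (i,j) with i<j and classify each by sign(x_j-x_i) * sign(y_j-y_i).
  (1,2):dx=+4,dy=+4->C; (1,3):dx=-1,dy=-3->C; (1,4):dx=+2,dy=+3->C; (1,5):dx=+1,dy=-2->D
  (2,3):dx=-5,dy=-7->C; (2,4):dx=-2,dy=-1->C; (2,5):dx=-3,dy=-6->C; (3,4):dx=+3,dy=+6->C
  (3,5):dx=+2,dy=+1->C; (4,5):dx=-1,dy=-5->C
Step 2: C = 9, D = 1, total pairs = 10.
Step 3: tau = (C - D)/(n(n-1)/2) = (9 - 1)/10 = 0.800000.
Step 4: Exact two-sided p-value (enumerate n! = 120 permutations of y under H0): p = 0.083333.
Step 5: alpha = 0.05. fail to reject H0.

tau_b = 0.8000 (C=9, D=1), p = 0.083333, fail to reject H0.


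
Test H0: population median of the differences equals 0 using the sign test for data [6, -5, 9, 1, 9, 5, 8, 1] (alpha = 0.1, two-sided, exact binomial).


Step 1: Discard zero differences. Original n = 8; n_eff = number of nonzero differences = 8.
Nonzero differences (with sign): +6, -5, +9, +1, +9, +5, +8, +1
Step 2: Count signs: positive = 7, negative = 1.
Step 3: Under H0: P(positive) = 0.5, so the number of positives S ~ Bin(8, 0.5).
Step 4: Two-sided exact p-value = sum of Bin(8,0.5) probabilities at or below the observed probability = 0.070312.
Step 5: alpha = 0.1. reject H0.

n_eff = 8, pos = 7, neg = 1, p = 0.070312, reject H0.


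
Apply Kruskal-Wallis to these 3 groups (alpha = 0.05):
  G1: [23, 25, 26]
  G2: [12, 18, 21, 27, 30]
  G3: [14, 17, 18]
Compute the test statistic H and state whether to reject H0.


Step 1: Combine all N = 11 observations and assign midranks.
sorted (value, group, rank): (12,G2,1), (14,G3,2), (17,G3,3), (18,G2,4.5), (18,G3,4.5), (21,G2,6), (23,G1,7), (25,G1,8), (26,G1,9), (27,G2,10), (30,G2,11)
Step 2: Sum ranks within each group.
R_1 = 24 (n_1 = 3)
R_2 = 32.5 (n_2 = 5)
R_3 = 9.5 (n_3 = 3)
Step 3: H = 12/(N(N+1)) * sum(R_i^2/n_i) - 3(N+1)
     = 12/(11*12) * (24^2/3 + 32.5^2/5 + 9.5^2/3) - 3*12
     = 0.090909 * 433.333 - 36
     = 3.393939.
Step 4: Ties present; correction factor C = 1 - 6/(11^3 - 11) = 0.995455. Corrected H = 3.393939 / 0.995455 = 3.409437.
Step 5: Under H0, H ~ chi^2(2); p-value = 0.181824.
Step 6: alpha = 0.05. fail to reject H0.

H = 3.4094, df = 2, p = 0.181824, fail to reject H0.


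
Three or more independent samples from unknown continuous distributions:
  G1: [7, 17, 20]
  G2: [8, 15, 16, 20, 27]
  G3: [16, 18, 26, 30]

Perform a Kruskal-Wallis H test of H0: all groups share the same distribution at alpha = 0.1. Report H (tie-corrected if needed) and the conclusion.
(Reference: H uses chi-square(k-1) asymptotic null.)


Step 1: Combine all N = 12 observations and assign midranks.
sorted (value, group, rank): (7,G1,1), (8,G2,2), (15,G2,3), (16,G2,4.5), (16,G3,4.5), (17,G1,6), (18,G3,7), (20,G1,8.5), (20,G2,8.5), (26,G3,10), (27,G2,11), (30,G3,12)
Step 2: Sum ranks within each group.
R_1 = 15.5 (n_1 = 3)
R_2 = 29 (n_2 = 5)
R_3 = 33.5 (n_3 = 4)
Step 3: H = 12/(N(N+1)) * sum(R_i^2/n_i) - 3(N+1)
     = 12/(12*13) * (15.5^2/3 + 29^2/5 + 33.5^2/4) - 3*13
     = 0.076923 * 528.846 - 39
     = 1.680449.
Step 4: Ties present; correction factor C = 1 - 12/(12^3 - 12) = 0.993007. Corrected H = 1.680449 / 0.993007 = 1.692283.
Step 5: Under H0, H ~ chi^2(2); p-value = 0.429067.
Step 6: alpha = 0.1. fail to reject H0.

H = 1.6923, df = 2, p = 0.429067, fail to reject H0.


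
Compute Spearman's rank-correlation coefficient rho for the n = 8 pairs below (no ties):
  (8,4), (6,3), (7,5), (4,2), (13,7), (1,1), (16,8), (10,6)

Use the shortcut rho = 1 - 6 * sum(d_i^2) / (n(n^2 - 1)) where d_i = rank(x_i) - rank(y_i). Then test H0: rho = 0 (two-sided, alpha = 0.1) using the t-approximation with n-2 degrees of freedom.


Step 1: Rank x and y separately (midranks; no ties here).
rank(x): 8->5, 6->3, 7->4, 4->2, 13->7, 1->1, 16->8, 10->6
rank(y): 4->4, 3->3, 5->5, 2->2, 7->7, 1->1, 8->8, 6->6
Step 2: d_i = R_x(i) - R_y(i); compute d_i^2.
  (5-4)^2=1, (3-3)^2=0, (4-5)^2=1, (2-2)^2=0, (7-7)^2=0, (1-1)^2=0, (8-8)^2=0, (6-6)^2=0
sum(d^2) = 2.
Step 3: rho = 1 - 6*2 / (8*(8^2 - 1)) = 1 - 12/504 = 0.976190.
Step 4: Under H0, t = rho * sqrt((n-2)/(1-rho^2)) = 11.0235 ~ t(6).
Step 5: Two-sided p-value from the t-distribution with 6 df = 0.000033.
Step 6: alpha = 0.1. reject H0.

rho = 0.9762, p = 0.000033, reject H0 at alpha = 0.1.


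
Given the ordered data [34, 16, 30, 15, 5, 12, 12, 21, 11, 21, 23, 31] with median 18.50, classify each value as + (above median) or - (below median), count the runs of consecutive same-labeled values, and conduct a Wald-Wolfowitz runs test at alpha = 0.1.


Step 1: Compute median = 18.50; label A = above, B = below.
Labels in order: ABABBBBABAAA  (n_A = 6, n_B = 6)
Step 2: Count runs R = 7.
Step 3: Under H0 (random ordering), E[R] = 2*n_A*n_B/(n_A+n_B) + 1 = 2*6*6/12 + 1 = 7.0000.
        Var[R] = 2*n_A*n_B*(2*n_A*n_B - n_A - n_B) / ((n_A+n_B)^2 * (n_A+n_B-1)) = 4320/1584 = 2.7273.
        SD[R] = 1.6514.
Step 4: R = E[R], so z = 0 with no continuity correction.
Step 5: Two-sided p-value via normal approximation = 2*(1 - Phi(|z|)) = 1.000000.
Step 6: alpha = 0.1. fail to reject H0.

R = 7, z = 0.0000, p = 1.000000, fail to reject H0.


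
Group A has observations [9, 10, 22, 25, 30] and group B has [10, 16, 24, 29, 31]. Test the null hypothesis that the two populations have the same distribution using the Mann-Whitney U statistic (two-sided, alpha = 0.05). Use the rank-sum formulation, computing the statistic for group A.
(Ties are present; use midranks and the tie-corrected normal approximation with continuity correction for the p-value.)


Step 1: Combine and sort all 10 observations; assign midranks.
sorted (value, group): (9,X), (10,X), (10,Y), (16,Y), (22,X), (24,Y), (25,X), (29,Y), (30,X), (31,Y)
ranks: 9->1, 10->2.5, 10->2.5, 16->4, 22->5, 24->6, 25->7, 29->8, 30->9, 31->10
Step 2: Rank sum for X: R1 = 1 + 2.5 + 5 + 7 + 9 = 24.5.
Step 3: U_X = R1 - n1(n1+1)/2 = 24.5 - 5*6/2 = 24.5 - 15 = 9.5.
       U_Y = n1*n2 - U_X = 25 - 9.5 = 15.5.
Step 4: Ties are present, so use the tie-corrected normal approximation (with continuity correction) for the p-value.
Step 5: p-value = 0.600402; compare to alpha = 0.05. fail to reject H0.

U_X = 9.5, p = 0.600402, fail to reject H0 at alpha = 0.05.


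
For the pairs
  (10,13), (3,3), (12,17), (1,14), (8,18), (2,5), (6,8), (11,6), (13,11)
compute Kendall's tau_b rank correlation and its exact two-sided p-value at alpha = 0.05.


Step 1: Enumerate the 36 unordered pairs (i,j) with i<j and classify each by sign(x_j-x_i) * sign(y_j-y_i).
  (1,2):dx=-7,dy=-10->C; (1,3):dx=+2,dy=+4->C; (1,4):dx=-9,dy=+1->D; (1,5):dx=-2,dy=+5->D
  (1,6):dx=-8,dy=-8->C; (1,7):dx=-4,dy=-5->C; (1,8):dx=+1,dy=-7->D; (1,9):dx=+3,dy=-2->D
  (2,3):dx=+9,dy=+14->C; (2,4):dx=-2,dy=+11->D; (2,5):dx=+5,dy=+15->C; (2,6):dx=-1,dy=+2->D
  (2,7):dx=+3,dy=+5->C; (2,8):dx=+8,dy=+3->C; (2,9):dx=+10,dy=+8->C; (3,4):dx=-11,dy=-3->C
  (3,5):dx=-4,dy=+1->D; (3,6):dx=-10,dy=-12->C; (3,7):dx=-6,dy=-9->C; (3,8):dx=-1,dy=-11->C
  (3,9):dx=+1,dy=-6->D; (4,5):dx=+7,dy=+4->C; (4,6):dx=+1,dy=-9->D; (4,7):dx=+5,dy=-6->D
  (4,8):dx=+10,dy=-8->D; (4,9):dx=+12,dy=-3->D; (5,6):dx=-6,dy=-13->C; (5,7):dx=-2,dy=-10->C
  (5,8):dx=+3,dy=-12->D; (5,9):dx=+5,dy=-7->D; (6,7):dx=+4,dy=+3->C; (6,8):dx=+9,dy=+1->C
  (6,9):dx=+11,dy=+6->C; (7,8):dx=+5,dy=-2->D; (7,9):dx=+7,dy=+3->C; (8,9):dx=+2,dy=+5->C
Step 2: C = 21, D = 15, total pairs = 36.
Step 3: tau = (C - D)/(n(n-1)/2) = (21 - 15)/36 = 0.166667.
Step 4: Exact two-sided p-value (enumerate n! = 362880 permutations of y under H0): p = 0.612202.
Step 5: alpha = 0.05. fail to reject H0.

tau_b = 0.1667 (C=21, D=15), p = 0.612202, fail to reject H0.


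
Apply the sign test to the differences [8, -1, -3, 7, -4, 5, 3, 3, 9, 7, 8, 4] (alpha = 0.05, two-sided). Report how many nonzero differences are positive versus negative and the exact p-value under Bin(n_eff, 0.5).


Step 1: Discard zero differences. Original n = 12; n_eff = number of nonzero differences = 12.
Nonzero differences (with sign): +8, -1, -3, +7, -4, +5, +3, +3, +9, +7, +8, +4
Step 2: Count signs: positive = 9, negative = 3.
Step 3: Under H0: P(positive) = 0.5, so the number of positives S ~ Bin(12, 0.5).
Step 4: Two-sided exact p-value = sum of Bin(12,0.5) probabilities at or below the observed probability = 0.145996.
Step 5: alpha = 0.05. fail to reject H0.

n_eff = 12, pos = 9, neg = 3, p = 0.145996, fail to reject H0.


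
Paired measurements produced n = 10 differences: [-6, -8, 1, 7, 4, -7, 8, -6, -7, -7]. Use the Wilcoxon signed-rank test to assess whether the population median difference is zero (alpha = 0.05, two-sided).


Step 1: Drop any zero differences (none here) and take |d_i|.
|d| = [6, 8, 1, 7, 4, 7, 8, 6, 7, 7]
Step 2: Midrank |d_i| (ties get averaged ranks).
ranks: |6|->3.5, |8|->9.5, |1|->1, |7|->6.5, |4|->2, |7|->6.5, |8|->9.5, |6|->3.5, |7|->6.5, |7|->6.5
Step 3: Attach original signs; sum ranks with positive sign and with negative sign.
W+ = 1 + 6.5 + 2 + 9.5 = 19
W- = 3.5 + 9.5 + 6.5 + 3.5 + 6.5 + 6.5 = 36
(Check: W+ + W- = 55 should equal n(n+1)/2 = 55.)
Step 4: Test statistic W = min(W+, W-) = 19.
Step 5: Ties in |d|, so use the tie-corrected normal approximation.
        E[W] = n(n+1)/4 = 10*11/4 = 27.5.
        Tie groups: |d|=6 (t=2), |d|=7 (t=4), |d|=8 (t=2); sum(t^3 - t) = 72.
        Var[W] = n(n+1)(2n+1)/24 - sum(t^3-t)/48 = 2310/24 - 72/48 = 94.75.
        z = (W - E[W]) / sqrt(Var[W]) = (19 - 27.5) / 9.7340 = -0.8732.
        Two-sided p = 2*Phi(z) = 0.382537.
Step 6: alpha = 0.05. fail to reject H0.

W+ = 19, W- = 36, W = min = 19, p = 0.382537, fail to reject H0.


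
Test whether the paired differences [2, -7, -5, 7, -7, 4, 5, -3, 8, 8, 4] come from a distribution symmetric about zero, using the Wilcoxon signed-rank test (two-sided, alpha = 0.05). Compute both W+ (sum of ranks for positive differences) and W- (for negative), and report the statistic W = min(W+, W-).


Step 1: Drop any zero differences (none here) and take |d_i|.
|d| = [2, 7, 5, 7, 7, 4, 5, 3, 8, 8, 4]
Step 2: Midrank |d_i| (ties get averaged ranks).
ranks: |2|->1, |7|->8, |5|->5.5, |7|->8, |7|->8, |4|->3.5, |5|->5.5, |3|->2, |8|->10.5, |8|->10.5, |4|->3.5
Step 3: Attach original signs; sum ranks with positive sign and with negative sign.
W+ = 1 + 8 + 3.5 + 5.5 + 10.5 + 10.5 + 3.5 = 42.5
W- = 8 + 5.5 + 8 + 2 = 23.5
(Check: W+ + W- = 66 should equal n(n+1)/2 = 66.)
Step 4: Test statistic W = min(W+, W-) = 23.5.
Step 5: Ties in |d|, so use the tie-corrected normal approximation.
        E[W] = n(n+1)/4 = 11*12/4 = 33.
        Tie groups: |d|=4 (t=2), |d|=5 (t=2), |d|=7 (t=3), |d|=8 (t=2); sum(t^3 - t) = 42.
        Var[W] = n(n+1)(2n+1)/24 - sum(t^3-t)/48 = 3036/24 - 42/48 = 125.625.
        z = (W - E[W]) / sqrt(Var[W]) = (23.5 - 33) / 11.2083 = -0.8476.
        Two-sided p = 2*Phi(z) = 0.396667.
Step 6: alpha = 0.05. fail to reject H0.

W+ = 42.5, W- = 23.5, W = min = 23.5, p = 0.396667, fail to reject H0.


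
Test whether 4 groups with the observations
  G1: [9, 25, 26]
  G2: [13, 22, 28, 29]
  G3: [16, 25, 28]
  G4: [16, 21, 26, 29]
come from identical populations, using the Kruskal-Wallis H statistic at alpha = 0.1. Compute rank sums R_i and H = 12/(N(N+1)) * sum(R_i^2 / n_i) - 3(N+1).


Step 1: Combine all N = 14 observations and assign midranks.
sorted (value, group, rank): (9,G1,1), (13,G2,2), (16,G3,3.5), (16,G4,3.5), (21,G4,5), (22,G2,6), (25,G1,7.5), (25,G3,7.5), (26,G1,9.5), (26,G4,9.5), (28,G2,11.5), (28,G3,11.5), (29,G2,13.5), (29,G4,13.5)
Step 2: Sum ranks within each group.
R_1 = 18 (n_1 = 3)
R_2 = 33 (n_2 = 4)
R_3 = 22.5 (n_3 = 3)
R_4 = 31.5 (n_4 = 4)
Step 3: H = 12/(N(N+1)) * sum(R_i^2/n_i) - 3(N+1)
     = 12/(14*15) * (18^2/3 + 33^2/4 + 22.5^2/3 + 31.5^2/4) - 3*15
     = 0.057143 * 797.062 - 45
     = 0.546429.
Step 4: Ties present; correction factor C = 1 - 30/(14^3 - 14) = 0.989011. Corrected H = 0.546429 / 0.989011 = 0.552500.
Step 5: Under H0, H ~ chi^2(3); p-value = 0.907215.
Step 6: alpha = 0.1. fail to reject H0.

H = 0.5525, df = 3, p = 0.907215, fail to reject H0.


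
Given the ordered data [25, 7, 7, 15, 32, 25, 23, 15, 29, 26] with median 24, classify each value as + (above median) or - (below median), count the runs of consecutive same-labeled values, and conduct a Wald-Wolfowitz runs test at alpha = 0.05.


Step 1: Compute median = 24; label A = above, B = below.
Labels in order: ABBBAABBAA  (n_A = 5, n_B = 5)
Step 2: Count runs R = 5.
Step 3: Under H0 (random ordering), E[R] = 2*n_A*n_B/(n_A+n_B) + 1 = 2*5*5/10 + 1 = 6.0000.
        Var[R] = 2*n_A*n_B*(2*n_A*n_B - n_A - n_B) / ((n_A+n_B)^2 * (n_A+n_B-1)) = 2000/900 = 2.2222.
        SD[R] = 1.4907.
Step 4: Continuity-corrected z = (R + 0.5 - E[R]) / SD[R] = (5 + 0.5 - 6.0000) / 1.4907 = -0.3354.
Step 5: Two-sided p-value via normal approximation = 2*(1 - Phi(|z|)) = 0.737316.
Step 6: alpha = 0.05. fail to reject H0.

R = 5, z = -0.3354, p = 0.737316, fail to reject H0.


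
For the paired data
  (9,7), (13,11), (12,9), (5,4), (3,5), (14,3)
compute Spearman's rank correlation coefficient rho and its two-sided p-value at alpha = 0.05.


Step 1: Rank x and y separately (midranks; no ties here).
rank(x): 9->3, 13->5, 12->4, 5->2, 3->1, 14->6
rank(y): 7->4, 11->6, 9->5, 4->2, 5->3, 3->1
Step 2: d_i = R_x(i) - R_y(i); compute d_i^2.
  (3-4)^2=1, (5-6)^2=1, (4-5)^2=1, (2-2)^2=0, (1-3)^2=4, (6-1)^2=25
sum(d^2) = 32.
Step 3: rho = 1 - 6*32 / (6*(6^2 - 1)) = 1 - 192/210 = 0.085714.
Step 4: Under H0, t = rho * sqrt((n-2)/(1-rho^2)) = 0.1721 ~ t(4).
Step 5: Two-sided p-value from the t-distribution with 4 df = 0.871743.
Step 6: alpha = 0.05. fail to reject H0.

rho = 0.0857, p = 0.871743, fail to reject H0 at alpha = 0.05.


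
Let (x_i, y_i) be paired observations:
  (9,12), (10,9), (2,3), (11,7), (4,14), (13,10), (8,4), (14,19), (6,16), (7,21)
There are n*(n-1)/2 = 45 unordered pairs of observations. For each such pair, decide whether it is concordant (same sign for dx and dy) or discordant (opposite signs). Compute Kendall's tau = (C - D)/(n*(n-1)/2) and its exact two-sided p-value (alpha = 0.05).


Step 1: Enumerate the 45 unordered pairs (i,j) with i<j and classify each by sign(x_j-x_i) * sign(y_j-y_i).
  (1,2):dx=+1,dy=-3->D; (1,3):dx=-7,dy=-9->C; (1,4):dx=+2,dy=-5->D; (1,5):dx=-5,dy=+2->D
  (1,6):dx=+4,dy=-2->D; (1,7):dx=-1,dy=-8->C; (1,8):dx=+5,dy=+7->C; (1,9):dx=-3,dy=+4->D
  (1,10):dx=-2,dy=+9->D; (2,3):dx=-8,dy=-6->C; (2,4):dx=+1,dy=-2->D; (2,5):dx=-6,dy=+5->D
  (2,6):dx=+3,dy=+1->C; (2,7):dx=-2,dy=-5->C; (2,8):dx=+4,dy=+10->C; (2,9):dx=-4,dy=+7->D
  (2,10):dx=-3,dy=+12->D; (3,4):dx=+9,dy=+4->C; (3,5):dx=+2,dy=+11->C; (3,6):dx=+11,dy=+7->C
  (3,7):dx=+6,dy=+1->C; (3,8):dx=+12,dy=+16->C; (3,9):dx=+4,dy=+13->C; (3,10):dx=+5,dy=+18->C
  (4,5):dx=-7,dy=+7->D; (4,6):dx=+2,dy=+3->C; (4,7):dx=-3,dy=-3->C; (4,8):dx=+3,dy=+12->C
  (4,9):dx=-5,dy=+9->D; (4,10):dx=-4,dy=+14->D; (5,6):dx=+9,dy=-4->D; (5,7):dx=+4,dy=-10->D
  (5,8):dx=+10,dy=+5->C; (5,9):dx=+2,dy=+2->C; (5,10):dx=+3,dy=+7->C; (6,7):dx=-5,dy=-6->C
  (6,8):dx=+1,dy=+9->C; (6,9):dx=-7,dy=+6->D; (6,10):dx=-6,dy=+11->D; (7,8):dx=+6,dy=+15->C
  (7,9):dx=-2,dy=+12->D; (7,10):dx=-1,dy=+17->D; (8,9):dx=-8,dy=-3->C; (8,10):dx=-7,dy=+2->D
  (9,10):dx=+1,dy=+5->C
Step 2: C = 25, D = 20, total pairs = 45.
Step 3: tau = (C - D)/(n(n-1)/2) = (25 - 20)/45 = 0.111111.
Step 4: Exact two-sided p-value (enumerate n! = 3628800 permutations of y under H0): p = 0.727490.
Step 5: alpha = 0.05. fail to reject H0.

tau_b = 0.1111 (C=25, D=20), p = 0.727490, fail to reject H0.


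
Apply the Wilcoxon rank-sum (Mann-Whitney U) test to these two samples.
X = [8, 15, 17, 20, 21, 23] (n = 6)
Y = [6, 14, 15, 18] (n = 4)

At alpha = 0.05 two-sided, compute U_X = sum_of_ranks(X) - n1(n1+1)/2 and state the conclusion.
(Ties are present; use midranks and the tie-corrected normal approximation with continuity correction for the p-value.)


Step 1: Combine and sort all 10 observations; assign midranks.
sorted (value, group): (6,Y), (8,X), (14,Y), (15,X), (15,Y), (17,X), (18,Y), (20,X), (21,X), (23,X)
ranks: 6->1, 8->2, 14->3, 15->4.5, 15->4.5, 17->6, 18->7, 20->8, 21->9, 23->10
Step 2: Rank sum for X: R1 = 2 + 4.5 + 6 + 8 + 9 + 10 = 39.5.
Step 3: U_X = R1 - n1(n1+1)/2 = 39.5 - 6*7/2 = 39.5 - 21 = 18.5.
       U_Y = n1*n2 - U_X = 24 - 18.5 = 5.5.
Step 4: Ties are present, so use the tie-corrected normal approximation (with continuity correction) for the p-value.
Step 5: p-value = 0.199458; compare to alpha = 0.05. fail to reject H0.

U_X = 18.5, p = 0.199458, fail to reject H0 at alpha = 0.05.


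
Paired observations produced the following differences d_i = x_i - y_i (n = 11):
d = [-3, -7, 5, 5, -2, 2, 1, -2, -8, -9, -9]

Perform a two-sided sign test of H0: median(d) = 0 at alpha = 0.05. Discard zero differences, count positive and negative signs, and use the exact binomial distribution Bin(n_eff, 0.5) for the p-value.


Step 1: Discard zero differences. Original n = 11; n_eff = number of nonzero differences = 11.
Nonzero differences (with sign): -3, -7, +5, +5, -2, +2, +1, -2, -8, -9, -9
Step 2: Count signs: positive = 4, negative = 7.
Step 3: Under H0: P(positive) = 0.5, so the number of positives S ~ Bin(11, 0.5).
Step 4: Two-sided exact p-value = sum of Bin(11,0.5) probabilities at or below the observed probability = 0.548828.
Step 5: alpha = 0.05. fail to reject H0.

n_eff = 11, pos = 4, neg = 7, p = 0.548828, fail to reject H0.


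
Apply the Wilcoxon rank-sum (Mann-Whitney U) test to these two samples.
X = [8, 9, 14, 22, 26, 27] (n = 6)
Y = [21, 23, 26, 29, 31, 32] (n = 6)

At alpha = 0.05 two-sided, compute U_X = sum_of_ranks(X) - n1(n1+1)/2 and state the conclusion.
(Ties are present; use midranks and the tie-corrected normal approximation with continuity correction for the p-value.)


Step 1: Combine and sort all 12 observations; assign midranks.
sorted (value, group): (8,X), (9,X), (14,X), (21,Y), (22,X), (23,Y), (26,X), (26,Y), (27,X), (29,Y), (31,Y), (32,Y)
ranks: 8->1, 9->2, 14->3, 21->4, 22->5, 23->6, 26->7.5, 26->7.5, 27->9, 29->10, 31->11, 32->12
Step 2: Rank sum for X: R1 = 1 + 2 + 3 + 5 + 7.5 + 9 = 27.5.
Step 3: U_X = R1 - n1(n1+1)/2 = 27.5 - 6*7/2 = 27.5 - 21 = 6.5.
       U_Y = n1*n2 - U_X = 36 - 6.5 = 29.5.
Step 4: Ties are present, so use the tie-corrected normal approximation (with continuity correction) for the p-value.
Step 5: p-value = 0.077648; compare to alpha = 0.05. fail to reject H0.

U_X = 6.5, p = 0.077648, fail to reject H0 at alpha = 0.05.


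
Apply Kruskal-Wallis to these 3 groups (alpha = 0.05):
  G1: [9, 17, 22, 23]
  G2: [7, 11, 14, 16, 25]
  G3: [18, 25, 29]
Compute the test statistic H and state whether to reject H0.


Step 1: Combine all N = 12 observations and assign midranks.
sorted (value, group, rank): (7,G2,1), (9,G1,2), (11,G2,3), (14,G2,4), (16,G2,5), (17,G1,6), (18,G3,7), (22,G1,8), (23,G1,9), (25,G2,10.5), (25,G3,10.5), (29,G3,12)
Step 2: Sum ranks within each group.
R_1 = 25 (n_1 = 4)
R_2 = 23.5 (n_2 = 5)
R_3 = 29.5 (n_3 = 3)
Step 3: H = 12/(N(N+1)) * sum(R_i^2/n_i) - 3(N+1)
     = 12/(12*13) * (25^2/4 + 23.5^2/5 + 29.5^2/3) - 3*13
     = 0.076923 * 556.783 - 39
     = 3.829487.
Step 4: Ties present; correction factor C = 1 - 6/(12^3 - 12) = 0.996503. Corrected H = 3.829487 / 0.996503 = 3.842924.
Step 5: Under H0, H ~ chi^2(2); p-value = 0.146393.
Step 6: alpha = 0.05. fail to reject H0.

H = 3.8429, df = 2, p = 0.146393, fail to reject H0.


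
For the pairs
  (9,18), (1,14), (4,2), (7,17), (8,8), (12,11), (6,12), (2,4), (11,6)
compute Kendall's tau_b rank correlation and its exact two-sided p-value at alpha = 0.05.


Step 1: Enumerate the 36 unordered pairs (i,j) with i<j and classify each by sign(x_j-x_i) * sign(y_j-y_i).
  (1,2):dx=-8,dy=-4->C; (1,3):dx=-5,dy=-16->C; (1,4):dx=-2,dy=-1->C; (1,5):dx=-1,dy=-10->C
  (1,6):dx=+3,dy=-7->D; (1,7):dx=-3,dy=-6->C; (1,8):dx=-7,dy=-14->C; (1,9):dx=+2,dy=-12->D
  (2,3):dx=+3,dy=-12->D; (2,4):dx=+6,dy=+3->C; (2,5):dx=+7,dy=-6->D; (2,6):dx=+11,dy=-3->D
  (2,7):dx=+5,dy=-2->D; (2,8):dx=+1,dy=-10->D; (2,9):dx=+10,dy=-8->D; (3,4):dx=+3,dy=+15->C
  (3,5):dx=+4,dy=+6->C; (3,6):dx=+8,dy=+9->C; (3,7):dx=+2,dy=+10->C; (3,8):dx=-2,dy=+2->D
  (3,9):dx=+7,dy=+4->C; (4,5):dx=+1,dy=-9->D; (4,6):dx=+5,dy=-6->D; (4,7):dx=-1,dy=-5->C
  (4,8):dx=-5,dy=-13->C; (4,9):dx=+4,dy=-11->D; (5,6):dx=+4,dy=+3->C; (5,7):dx=-2,dy=+4->D
  (5,8):dx=-6,dy=-4->C; (5,9):dx=+3,dy=-2->D; (6,7):dx=-6,dy=+1->D; (6,8):dx=-10,dy=-7->C
  (6,9):dx=-1,dy=-5->C; (7,8):dx=-4,dy=-8->C; (7,9):dx=+5,dy=-6->D; (8,9):dx=+9,dy=+2->C
Step 2: C = 20, D = 16, total pairs = 36.
Step 3: tau = (C - D)/(n(n-1)/2) = (20 - 16)/36 = 0.111111.
Step 4: Exact two-sided p-value (enumerate n! = 362880 permutations of y under H0): p = 0.761414.
Step 5: alpha = 0.05. fail to reject H0.

tau_b = 0.1111 (C=20, D=16), p = 0.761414, fail to reject H0.


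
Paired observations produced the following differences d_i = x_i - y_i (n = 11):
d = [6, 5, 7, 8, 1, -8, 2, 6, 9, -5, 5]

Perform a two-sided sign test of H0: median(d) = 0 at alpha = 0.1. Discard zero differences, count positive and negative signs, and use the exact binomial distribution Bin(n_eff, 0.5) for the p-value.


Step 1: Discard zero differences. Original n = 11; n_eff = number of nonzero differences = 11.
Nonzero differences (with sign): +6, +5, +7, +8, +1, -8, +2, +6, +9, -5, +5
Step 2: Count signs: positive = 9, negative = 2.
Step 3: Under H0: P(positive) = 0.5, so the number of positives S ~ Bin(11, 0.5).
Step 4: Two-sided exact p-value = sum of Bin(11,0.5) probabilities at or below the observed probability = 0.065430.
Step 5: alpha = 0.1. reject H0.

n_eff = 11, pos = 9, neg = 2, p = 0.065430, reject H0.


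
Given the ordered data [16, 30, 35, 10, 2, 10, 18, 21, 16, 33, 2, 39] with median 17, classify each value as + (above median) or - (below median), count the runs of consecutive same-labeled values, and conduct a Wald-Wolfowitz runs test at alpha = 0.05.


Step 1: Compute median = 17; label A = above, B = below.
Labels in order: BAABBBAABABA  (n_A = 6, n_B = 6)
Step 2: Count runs R = 8.
Step 3: Under H0 (random ordering), E[R] = 2*n_A*n_B/(n_A+n_B) + 1 = 2*6*6/12 + 1 = 7.0000.
        Var[R] = 2*n_A*n_B*(2*n_A*n_B - n_A - n_B) / ((n_A+n_B)^2 * (n_A+n_B-1)) = 4320/1584 = 2.7273.
        SD[R] = 1.6514.
Step 4: Continuity-corrected z = (R - 0.5 - E[R]) / SD[R] = (8 - 0.5 - 7.0000) / 1.6514 = 0.3028.
Step 5: Two-sided p-value via normal approximation = 2*(1 - Phi(|z|)) = 0.762069.
Step 6: alpha = 0.05. fail to reject H0.

R = 8, z = 0.3028, p = 0.762069, fail to reject H0.
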